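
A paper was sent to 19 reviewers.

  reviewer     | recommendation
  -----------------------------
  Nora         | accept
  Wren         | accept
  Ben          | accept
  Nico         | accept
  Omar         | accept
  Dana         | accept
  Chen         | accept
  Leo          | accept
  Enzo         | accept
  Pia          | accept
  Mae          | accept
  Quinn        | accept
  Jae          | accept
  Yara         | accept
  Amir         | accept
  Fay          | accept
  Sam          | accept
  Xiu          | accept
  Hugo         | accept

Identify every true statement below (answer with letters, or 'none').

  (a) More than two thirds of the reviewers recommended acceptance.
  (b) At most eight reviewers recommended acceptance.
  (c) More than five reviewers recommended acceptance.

|A| = 19, |A ∩ B| = 19, |A ∖ B| = 0.
(a) |A ∩ B| / |A| > 2/3: holds.
(b) |A ∩ B| ≤ 8: fails.
(c) |A ∩ B| > 5: holds.

(a), (c)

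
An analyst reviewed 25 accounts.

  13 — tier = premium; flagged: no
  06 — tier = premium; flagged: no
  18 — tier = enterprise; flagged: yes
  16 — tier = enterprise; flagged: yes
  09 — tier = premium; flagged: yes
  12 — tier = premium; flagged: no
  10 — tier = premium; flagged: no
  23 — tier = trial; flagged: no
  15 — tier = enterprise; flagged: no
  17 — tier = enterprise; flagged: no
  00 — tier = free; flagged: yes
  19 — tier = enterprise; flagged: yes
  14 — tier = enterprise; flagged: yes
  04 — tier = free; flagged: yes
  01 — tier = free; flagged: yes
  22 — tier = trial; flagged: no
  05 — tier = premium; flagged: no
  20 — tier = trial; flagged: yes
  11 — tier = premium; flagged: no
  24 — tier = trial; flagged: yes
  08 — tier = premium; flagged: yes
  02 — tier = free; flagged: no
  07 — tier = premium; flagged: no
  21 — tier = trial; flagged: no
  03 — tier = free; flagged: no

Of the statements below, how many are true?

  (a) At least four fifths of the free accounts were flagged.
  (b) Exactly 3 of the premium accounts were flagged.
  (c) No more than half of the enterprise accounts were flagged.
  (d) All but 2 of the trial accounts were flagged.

(a) free: |A| = 5, |A ∩ B| = 3; needs |A ∩ B| / |A| ≥ 4/5 — false.
(b) premium: |A| = 9, |A ∩ B| = 2; needs |A ∩ B| = 3 — false.
(c) enterprise: |A| = 6, |A ∩ B| = 4; needs |A ∩ B| ≤ |A ∖ B| — false.
(d) trial: |A| = 5, |A ∩ B| = 2; needs |A ∖ B| = 2 — false.

0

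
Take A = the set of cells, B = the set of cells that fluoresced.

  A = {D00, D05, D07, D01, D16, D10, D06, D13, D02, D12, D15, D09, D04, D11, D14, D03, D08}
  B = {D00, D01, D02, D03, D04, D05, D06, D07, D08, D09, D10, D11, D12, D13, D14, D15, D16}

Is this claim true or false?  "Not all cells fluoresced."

False

Truth condition: A ⊄ B (|A ∖ B| ≥ 1).
|A| = 17, |A ∩ B| = 17, |A ∖ B| = 0.
So the statement is false.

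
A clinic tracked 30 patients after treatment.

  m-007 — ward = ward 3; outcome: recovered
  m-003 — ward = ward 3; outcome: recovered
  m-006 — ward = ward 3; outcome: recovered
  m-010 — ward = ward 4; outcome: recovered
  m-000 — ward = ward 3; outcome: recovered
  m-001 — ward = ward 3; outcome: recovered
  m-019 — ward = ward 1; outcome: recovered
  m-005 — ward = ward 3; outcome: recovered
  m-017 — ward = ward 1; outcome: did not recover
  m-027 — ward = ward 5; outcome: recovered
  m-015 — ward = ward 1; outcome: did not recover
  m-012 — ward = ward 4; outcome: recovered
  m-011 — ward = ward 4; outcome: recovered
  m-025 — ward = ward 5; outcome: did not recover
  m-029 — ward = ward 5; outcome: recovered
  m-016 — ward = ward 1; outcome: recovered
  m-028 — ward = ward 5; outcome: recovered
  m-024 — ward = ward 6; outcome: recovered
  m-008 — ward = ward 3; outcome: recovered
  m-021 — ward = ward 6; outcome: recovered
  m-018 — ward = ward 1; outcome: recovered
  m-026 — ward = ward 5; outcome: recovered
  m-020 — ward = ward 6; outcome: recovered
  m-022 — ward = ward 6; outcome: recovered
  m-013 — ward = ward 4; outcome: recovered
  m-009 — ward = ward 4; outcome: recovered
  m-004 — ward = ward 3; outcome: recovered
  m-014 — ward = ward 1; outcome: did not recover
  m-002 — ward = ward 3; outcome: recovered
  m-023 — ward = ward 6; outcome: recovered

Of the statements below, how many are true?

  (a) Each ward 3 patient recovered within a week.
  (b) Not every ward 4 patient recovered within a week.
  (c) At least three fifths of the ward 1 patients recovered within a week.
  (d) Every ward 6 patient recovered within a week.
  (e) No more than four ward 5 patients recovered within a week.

(a) ward 3: |A| = 9, |A ∩ B| = 9; needs A ⊆ B, i.e. every element of A is in B (|A ∖ B| = 0) — true.
(b) ward 4: |A| = 5, |A ∩ B| = 5; needs A ⊄ B (|A ∖ B| ≥ 1) — false.
(c) ward 1: |A| = 6, |A ∩ B| = 3; needs |A ∩ B| / |A| ≥ 3/5 — false.
(d) ward 6: |A| = 5, |A ∩ B| = 5; needs A ⊆ B, i.e. every element of A is in B (|A ∖ B| = 0) — true.
(e) ward 5: |A| = 5, |A ∩ B| = 4; needs |A ∩ B| ≤ 4 — true.

3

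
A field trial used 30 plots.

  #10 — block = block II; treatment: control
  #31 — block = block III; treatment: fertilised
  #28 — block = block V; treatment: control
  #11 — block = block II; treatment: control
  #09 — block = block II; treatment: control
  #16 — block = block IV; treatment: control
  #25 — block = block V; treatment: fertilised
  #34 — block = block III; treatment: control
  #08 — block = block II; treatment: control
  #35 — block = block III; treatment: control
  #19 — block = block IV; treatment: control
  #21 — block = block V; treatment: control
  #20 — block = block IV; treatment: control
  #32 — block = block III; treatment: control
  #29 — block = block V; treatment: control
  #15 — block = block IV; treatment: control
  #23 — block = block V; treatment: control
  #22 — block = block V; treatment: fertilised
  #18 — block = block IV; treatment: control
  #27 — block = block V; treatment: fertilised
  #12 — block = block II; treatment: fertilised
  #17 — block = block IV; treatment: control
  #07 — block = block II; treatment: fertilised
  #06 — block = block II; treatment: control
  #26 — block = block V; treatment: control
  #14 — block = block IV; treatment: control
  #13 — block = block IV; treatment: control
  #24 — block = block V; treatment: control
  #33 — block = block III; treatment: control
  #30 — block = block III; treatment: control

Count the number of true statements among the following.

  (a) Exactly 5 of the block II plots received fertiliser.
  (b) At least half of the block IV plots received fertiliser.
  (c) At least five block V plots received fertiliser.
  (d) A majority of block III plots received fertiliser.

0

(a) block II: |A| = 7, |A ∩ B| = 2; needs |A ∩ B| = 5 — false.
(b) block IV: |A| = 8, |A ∩ B| = 0; needs |A ∩ B| ≥ |A ∖ B| — false.
(c) block V: |A| = 9, |A ∩ B| = 3; needs |A ∩ B| ≥ 5 — false.
(d) block III: |A| = 6, |A ∩ B| = 1; needs |A ∩ B| > |A ∖ B| — false.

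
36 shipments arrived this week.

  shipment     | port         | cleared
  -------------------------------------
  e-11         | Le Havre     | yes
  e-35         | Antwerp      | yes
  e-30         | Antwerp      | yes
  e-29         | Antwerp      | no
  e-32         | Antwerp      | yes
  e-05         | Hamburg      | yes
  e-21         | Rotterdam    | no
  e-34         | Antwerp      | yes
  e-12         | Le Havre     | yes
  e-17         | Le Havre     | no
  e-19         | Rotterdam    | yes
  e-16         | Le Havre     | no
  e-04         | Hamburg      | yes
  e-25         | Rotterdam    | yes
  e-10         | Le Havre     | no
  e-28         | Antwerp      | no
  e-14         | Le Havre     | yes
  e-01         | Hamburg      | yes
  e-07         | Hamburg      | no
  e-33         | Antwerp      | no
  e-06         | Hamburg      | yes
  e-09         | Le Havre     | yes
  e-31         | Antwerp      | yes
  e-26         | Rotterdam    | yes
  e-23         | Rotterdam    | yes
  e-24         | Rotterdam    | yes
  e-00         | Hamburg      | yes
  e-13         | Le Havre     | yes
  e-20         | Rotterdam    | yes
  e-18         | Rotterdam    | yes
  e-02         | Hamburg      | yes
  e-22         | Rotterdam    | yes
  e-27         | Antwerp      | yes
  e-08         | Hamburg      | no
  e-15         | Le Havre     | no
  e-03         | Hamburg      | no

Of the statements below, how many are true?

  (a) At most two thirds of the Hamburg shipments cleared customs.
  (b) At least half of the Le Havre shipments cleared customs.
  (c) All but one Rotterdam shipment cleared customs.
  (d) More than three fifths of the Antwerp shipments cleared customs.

(a) Hamburg: |A| = 9, |A ∩ B| = 6; needs |A ∩ B| / |A| ≤ 2/3 — true.
(b) Le Havre: |A| = 9, |A ∩ B| = 5; needs |A ∩ B| ≥ |A ∖ B| — true.
(c) Rotterdam: |A| = 9, |A ∩ B| = 8; needs |A ∖ B| = 1 — true.
(d) Antwerp: |A| = 9, |A ∩ B| = 6; needs |A ∩ B| / |A| > 3/5 — true.

4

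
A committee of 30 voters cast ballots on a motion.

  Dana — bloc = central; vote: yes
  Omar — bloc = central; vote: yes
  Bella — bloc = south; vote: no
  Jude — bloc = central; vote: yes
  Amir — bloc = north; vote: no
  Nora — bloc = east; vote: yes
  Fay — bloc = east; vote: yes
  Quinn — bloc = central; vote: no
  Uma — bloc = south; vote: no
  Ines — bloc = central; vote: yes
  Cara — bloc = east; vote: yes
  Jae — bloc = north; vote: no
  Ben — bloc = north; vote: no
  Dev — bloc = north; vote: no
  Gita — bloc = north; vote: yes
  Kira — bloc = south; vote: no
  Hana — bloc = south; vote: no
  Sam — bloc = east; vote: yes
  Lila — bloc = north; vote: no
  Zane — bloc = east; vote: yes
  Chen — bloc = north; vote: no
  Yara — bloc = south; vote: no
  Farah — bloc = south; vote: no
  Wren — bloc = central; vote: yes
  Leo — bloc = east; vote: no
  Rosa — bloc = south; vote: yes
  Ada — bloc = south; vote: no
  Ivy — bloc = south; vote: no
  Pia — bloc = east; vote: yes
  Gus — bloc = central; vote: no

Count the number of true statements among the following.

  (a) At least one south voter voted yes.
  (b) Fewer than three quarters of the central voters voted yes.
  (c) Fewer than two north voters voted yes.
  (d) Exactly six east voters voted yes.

(a) south: |A| = 9, |A ∩ B| = 1; needs A ∩ B ≠ ∅ (|A ∩ B| ≥ 1) — true.
(b) central: |A| = 7, |A ∩ B| = 5; needs |A ∩ B| / |A| < 3/4 — true.
(c) north: |A| = 7, |A ∩ B| = 1; needs |A ∩ B| < 2 — true.
(d) east: |A| = 7, |A ∩ B| = 6; needs |A ∩ B| = 6 — true.

4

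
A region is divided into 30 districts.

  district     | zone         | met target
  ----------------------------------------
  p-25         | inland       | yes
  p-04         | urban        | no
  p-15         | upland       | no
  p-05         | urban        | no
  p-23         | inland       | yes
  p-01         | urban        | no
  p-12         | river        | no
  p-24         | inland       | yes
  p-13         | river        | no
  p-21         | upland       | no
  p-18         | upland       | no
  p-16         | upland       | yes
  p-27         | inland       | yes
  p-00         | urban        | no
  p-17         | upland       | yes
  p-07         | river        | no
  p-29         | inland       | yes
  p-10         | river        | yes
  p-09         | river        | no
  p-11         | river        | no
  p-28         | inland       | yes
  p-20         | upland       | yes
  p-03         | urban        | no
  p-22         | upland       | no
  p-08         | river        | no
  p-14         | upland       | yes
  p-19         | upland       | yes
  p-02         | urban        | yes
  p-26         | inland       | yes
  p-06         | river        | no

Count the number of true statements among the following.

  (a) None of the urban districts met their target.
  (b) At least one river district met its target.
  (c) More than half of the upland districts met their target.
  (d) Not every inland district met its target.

2

(a) urban: |A| = 6, |A ∩ B| = 1; needs A ∩ B = ∅ (|A ∩ B| = 0) — false.
(b) river: |A| = 8, |A ∩ B| = 1; needs A ∩ B ≠ ∅ (|A ∩ B| ≥ 1) — true.
(c) upland: |A| = 9, |A ∩ B| = 5; needs |A ∩ B| > |A ∖ B| — true.
(d) inland: |A| = 7, |A ∩ B| = 7; needs A ⊄ B (|A ∖ B| ≥ 1) — false.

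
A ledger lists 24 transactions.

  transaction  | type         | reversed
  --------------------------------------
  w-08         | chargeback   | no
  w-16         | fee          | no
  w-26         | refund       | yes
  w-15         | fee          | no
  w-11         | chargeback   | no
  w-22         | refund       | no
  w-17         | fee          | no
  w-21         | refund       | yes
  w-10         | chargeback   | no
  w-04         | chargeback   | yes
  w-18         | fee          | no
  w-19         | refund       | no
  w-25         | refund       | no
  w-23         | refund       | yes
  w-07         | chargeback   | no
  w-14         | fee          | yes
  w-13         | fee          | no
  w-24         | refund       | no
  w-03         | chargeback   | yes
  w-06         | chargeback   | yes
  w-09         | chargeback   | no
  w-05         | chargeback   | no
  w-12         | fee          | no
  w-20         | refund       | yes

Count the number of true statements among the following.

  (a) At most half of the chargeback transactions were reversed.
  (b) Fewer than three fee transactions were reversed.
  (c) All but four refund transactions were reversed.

(a) chargeback: |A| = 9, |A ∩ B| = 3; needs |A ∩ B| ≤ |A ∖ B| — true.
(b) fee: |A| = 7, |A ∩ B| = 1; needs |A ∩ B| < 3 — true.
(c) refund: |A| = 8, |A ∩ B| = 4; needs |A ∖ B| = 4 — true.

3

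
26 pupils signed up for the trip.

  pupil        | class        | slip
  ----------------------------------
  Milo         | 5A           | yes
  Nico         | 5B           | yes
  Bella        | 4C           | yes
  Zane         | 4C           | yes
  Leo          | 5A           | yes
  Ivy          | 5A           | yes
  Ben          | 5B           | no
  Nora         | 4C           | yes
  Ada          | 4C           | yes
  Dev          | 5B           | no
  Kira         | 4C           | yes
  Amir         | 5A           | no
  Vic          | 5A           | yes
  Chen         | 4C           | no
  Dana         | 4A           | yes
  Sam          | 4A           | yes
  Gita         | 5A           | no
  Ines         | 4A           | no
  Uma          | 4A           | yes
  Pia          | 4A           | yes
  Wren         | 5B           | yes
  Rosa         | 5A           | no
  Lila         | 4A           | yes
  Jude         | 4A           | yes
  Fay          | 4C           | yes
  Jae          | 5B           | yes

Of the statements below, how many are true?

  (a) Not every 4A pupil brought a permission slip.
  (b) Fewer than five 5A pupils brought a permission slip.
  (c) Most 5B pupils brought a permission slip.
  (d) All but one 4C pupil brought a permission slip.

4

(a) 4A: |A| = 7, |A ∩ B| = 6; needs A ⊄ B (|A ∖ B| ≥ 1) — true.
(b) 5A: |A| = 7, |A ∩ B| = 4; needs |A ∩ B| < 5 — true.
(c) 5B: |A| = 5, |A ∩ B| = 3; needs |A ∩ B| > |A ∖ B| — true.
(d) 4C: |A| = 7, |A ∩ B| = 6; needs |A ∖ B| = 1 — true.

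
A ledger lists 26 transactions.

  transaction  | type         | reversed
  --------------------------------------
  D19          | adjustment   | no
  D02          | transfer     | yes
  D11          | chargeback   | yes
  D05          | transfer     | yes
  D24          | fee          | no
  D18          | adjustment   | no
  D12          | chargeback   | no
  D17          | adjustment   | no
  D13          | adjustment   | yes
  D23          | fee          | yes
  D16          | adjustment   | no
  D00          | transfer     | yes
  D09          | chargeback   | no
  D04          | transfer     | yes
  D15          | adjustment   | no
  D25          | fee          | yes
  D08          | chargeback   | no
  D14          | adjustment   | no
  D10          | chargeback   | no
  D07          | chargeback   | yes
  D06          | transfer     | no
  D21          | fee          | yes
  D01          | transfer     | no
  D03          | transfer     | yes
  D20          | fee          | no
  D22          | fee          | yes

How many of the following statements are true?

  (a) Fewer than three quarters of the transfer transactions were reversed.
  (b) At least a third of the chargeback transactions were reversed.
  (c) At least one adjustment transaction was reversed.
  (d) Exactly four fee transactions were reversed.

4

(a) transfer: |A| = 7, |A ∩ B| = 5; needs |A ∩ B| / |A| < 3/4 — true.
(b) chargeback: |A| = 6, |A ∩ B| = 2; needs |A ∩ B| / |A| ≥ 1/3 — true.
(c) adjustment: |A| = 7, |A ∩ B| = 1; needs A ∩ B ≠ ∅ (|A ∩ B| ≥ 1) — true.
(d) fee: |A| = 6, |A ∩ B| = 4; needs |A ∩ B| = 4 — true.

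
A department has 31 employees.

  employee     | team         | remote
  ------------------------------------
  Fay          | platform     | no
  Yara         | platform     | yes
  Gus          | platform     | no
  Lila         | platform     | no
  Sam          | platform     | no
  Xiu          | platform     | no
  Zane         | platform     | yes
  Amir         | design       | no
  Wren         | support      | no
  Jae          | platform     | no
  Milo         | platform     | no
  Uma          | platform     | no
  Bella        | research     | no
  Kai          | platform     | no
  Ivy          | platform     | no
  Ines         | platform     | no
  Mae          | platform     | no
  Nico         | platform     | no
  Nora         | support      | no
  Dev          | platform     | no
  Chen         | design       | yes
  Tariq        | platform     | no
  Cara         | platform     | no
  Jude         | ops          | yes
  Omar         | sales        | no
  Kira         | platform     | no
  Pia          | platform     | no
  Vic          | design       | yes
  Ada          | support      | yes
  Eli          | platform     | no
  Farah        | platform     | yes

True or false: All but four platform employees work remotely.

False

'All but four platform employees work remotely' holds iff |A ∖ B| = 4.
|A| = 22, |A ∩ B| = 3, |A ∖ B| = 19.
|A ∖ B| = 19, so the statement is false.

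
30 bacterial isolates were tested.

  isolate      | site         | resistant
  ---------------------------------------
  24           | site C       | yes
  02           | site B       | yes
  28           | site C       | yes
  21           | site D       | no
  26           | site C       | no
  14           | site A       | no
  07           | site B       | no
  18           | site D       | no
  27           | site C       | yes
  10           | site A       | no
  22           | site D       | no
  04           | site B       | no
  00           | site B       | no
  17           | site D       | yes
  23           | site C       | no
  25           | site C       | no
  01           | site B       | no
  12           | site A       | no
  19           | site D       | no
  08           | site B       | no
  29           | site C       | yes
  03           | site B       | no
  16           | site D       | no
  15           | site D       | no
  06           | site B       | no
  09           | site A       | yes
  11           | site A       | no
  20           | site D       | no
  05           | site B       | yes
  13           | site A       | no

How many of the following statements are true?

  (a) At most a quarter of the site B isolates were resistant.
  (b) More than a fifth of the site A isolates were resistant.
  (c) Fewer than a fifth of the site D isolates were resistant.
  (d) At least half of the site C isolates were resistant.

3

(a) site B: |A| = 9, |A ∩ B| = 2; needs |A ∩ B| / |A| ≤ 1/4 — true.
(b) site A: |A| = 6, |A ∩ B| = 1; needs |A ∩ B| / |A| > 1/5 — false.
(c) site D: |A| = 8, |A ∩ B| = 1; needs |A ∩ B| / |A| < 1/5 — true.
(d) site C: |A| = 7, |A ∩ B| = 4; needs |A ∩ B| ≥ |A ∖ B| — true.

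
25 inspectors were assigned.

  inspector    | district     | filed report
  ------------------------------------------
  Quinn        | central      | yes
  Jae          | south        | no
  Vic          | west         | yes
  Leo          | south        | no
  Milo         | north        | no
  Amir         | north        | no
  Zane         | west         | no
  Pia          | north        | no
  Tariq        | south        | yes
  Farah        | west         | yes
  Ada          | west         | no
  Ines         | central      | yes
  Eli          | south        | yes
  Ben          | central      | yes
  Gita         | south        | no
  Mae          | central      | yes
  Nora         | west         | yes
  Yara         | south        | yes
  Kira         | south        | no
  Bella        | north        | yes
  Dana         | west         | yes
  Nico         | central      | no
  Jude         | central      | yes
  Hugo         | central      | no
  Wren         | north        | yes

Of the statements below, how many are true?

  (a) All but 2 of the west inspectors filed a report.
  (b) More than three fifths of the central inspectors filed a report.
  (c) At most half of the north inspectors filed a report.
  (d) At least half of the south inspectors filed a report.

3

(a) west: |A| = 6, |A ∩ B| = 4; needs |A ∖ B| = 2 — true.
(b) central: |A| = 7, |A ∩ B| = 5; needs |A ∩ B| / |A| > 3/5 — true.
(c) north: |A| = 5, |A ∩ B| = 2; needs |A ∩ B| ≤ |A ∖ B| — true.
(d) south: |A| = 7, |A ∩ B| = 3; needs |A ∩ B| ≥ |A ∖ B| — false.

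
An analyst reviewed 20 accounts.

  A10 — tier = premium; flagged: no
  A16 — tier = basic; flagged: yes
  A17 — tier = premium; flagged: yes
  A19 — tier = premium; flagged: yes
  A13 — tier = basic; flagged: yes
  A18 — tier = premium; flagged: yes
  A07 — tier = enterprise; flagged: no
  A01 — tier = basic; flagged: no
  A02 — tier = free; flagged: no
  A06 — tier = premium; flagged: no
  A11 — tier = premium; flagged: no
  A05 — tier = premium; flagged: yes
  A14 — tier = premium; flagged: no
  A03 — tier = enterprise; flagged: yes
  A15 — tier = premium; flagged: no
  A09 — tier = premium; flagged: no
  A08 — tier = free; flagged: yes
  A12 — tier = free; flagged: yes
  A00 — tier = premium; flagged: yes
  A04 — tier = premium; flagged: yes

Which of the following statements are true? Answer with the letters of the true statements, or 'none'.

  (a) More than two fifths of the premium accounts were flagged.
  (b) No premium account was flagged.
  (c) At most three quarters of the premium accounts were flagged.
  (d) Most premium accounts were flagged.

(a), (c)

|A| = 12, |A ∩ B| = 6, |A ∖ B| = 6.
(a) |A ∩ B| / |A| > 2/5: holds.
(b) A ∩ B = ∅ (|A ∩ B| = 0): fails.
(c) |A ∩ B| / |A| ≤ 3/4: holds.
(d) |A ∩ B| > |A ∖ B|: fails.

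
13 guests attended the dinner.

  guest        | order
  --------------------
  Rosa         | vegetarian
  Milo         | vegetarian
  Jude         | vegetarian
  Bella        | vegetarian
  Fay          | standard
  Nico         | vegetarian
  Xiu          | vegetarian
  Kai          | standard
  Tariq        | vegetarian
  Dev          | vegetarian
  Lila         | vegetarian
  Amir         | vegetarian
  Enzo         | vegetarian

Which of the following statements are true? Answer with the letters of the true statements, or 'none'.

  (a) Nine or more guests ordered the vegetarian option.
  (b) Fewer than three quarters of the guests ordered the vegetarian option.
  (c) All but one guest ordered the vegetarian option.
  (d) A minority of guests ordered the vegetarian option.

|A| = 13, |A ∩ B| = 11, |A ∖ B| = 2.
(a) |A ∩ B| ≥ 9: holds.
(b) |A ∩ B| / |A| < 3/4: fails.
(c) |A ∖ B| = 1: fails.
(d) |A ∩ B| < |A ∖ B|: fails.

(a)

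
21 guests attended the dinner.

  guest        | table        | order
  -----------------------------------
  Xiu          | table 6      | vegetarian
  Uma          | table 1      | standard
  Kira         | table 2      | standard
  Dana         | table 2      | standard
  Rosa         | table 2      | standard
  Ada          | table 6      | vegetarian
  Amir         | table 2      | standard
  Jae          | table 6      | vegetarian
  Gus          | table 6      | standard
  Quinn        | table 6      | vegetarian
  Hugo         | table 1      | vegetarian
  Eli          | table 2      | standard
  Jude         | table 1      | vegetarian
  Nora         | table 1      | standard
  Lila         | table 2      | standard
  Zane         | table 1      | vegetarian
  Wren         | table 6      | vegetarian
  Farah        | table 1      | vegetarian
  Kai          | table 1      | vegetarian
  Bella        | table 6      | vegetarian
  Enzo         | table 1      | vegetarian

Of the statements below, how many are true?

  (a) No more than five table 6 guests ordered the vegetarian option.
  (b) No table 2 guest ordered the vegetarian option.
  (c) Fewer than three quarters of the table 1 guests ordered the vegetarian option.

1

(a) table 6: |A| = 7, |A ∩ B| = 6; needs |A ∩ B| ≤ 5 — false.
(b) table 2: |A| = 6, |A ∩ B| = 0; needs A ∩ B = ∅ (|A ∩ B| = 0) — true.
(c) table 1: |A| = 8, |A ∩ B| = 6; needs |A ∩ B| / |A| < 3/4 — false.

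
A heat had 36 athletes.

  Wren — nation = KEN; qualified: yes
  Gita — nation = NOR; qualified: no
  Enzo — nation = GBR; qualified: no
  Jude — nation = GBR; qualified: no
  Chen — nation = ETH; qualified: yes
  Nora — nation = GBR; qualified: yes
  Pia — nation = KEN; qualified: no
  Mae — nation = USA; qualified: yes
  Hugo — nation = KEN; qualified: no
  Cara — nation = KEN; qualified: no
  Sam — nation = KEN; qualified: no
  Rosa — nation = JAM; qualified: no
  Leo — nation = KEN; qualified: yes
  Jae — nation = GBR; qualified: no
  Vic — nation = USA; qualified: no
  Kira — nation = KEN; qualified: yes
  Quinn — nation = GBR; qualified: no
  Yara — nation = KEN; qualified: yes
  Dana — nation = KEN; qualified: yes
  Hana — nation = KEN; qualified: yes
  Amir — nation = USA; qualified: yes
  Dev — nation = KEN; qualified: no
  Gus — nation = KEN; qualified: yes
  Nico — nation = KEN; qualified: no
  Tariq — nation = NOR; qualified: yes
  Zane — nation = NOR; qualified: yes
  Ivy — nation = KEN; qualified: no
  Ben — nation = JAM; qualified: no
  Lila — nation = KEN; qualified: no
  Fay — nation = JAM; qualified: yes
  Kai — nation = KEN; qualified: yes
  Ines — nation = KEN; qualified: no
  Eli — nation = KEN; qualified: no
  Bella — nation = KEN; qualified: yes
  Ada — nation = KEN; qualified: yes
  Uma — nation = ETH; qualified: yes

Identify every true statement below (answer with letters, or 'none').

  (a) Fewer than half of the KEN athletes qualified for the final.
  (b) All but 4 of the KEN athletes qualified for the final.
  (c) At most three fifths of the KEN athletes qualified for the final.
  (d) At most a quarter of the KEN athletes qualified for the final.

|A| = 20, |A ∩ B| = 10, |A ∖ B| = 10.
(a) |A ∩ B| < |A ∖ B|: fails.
(b) |A ∖ B| = 4: fails.
(c) |A ∩ B| / |A| ≤ 3/5: holds.
(d) |A ∩ B| / |A| ≤ 1/4: fails.

(c)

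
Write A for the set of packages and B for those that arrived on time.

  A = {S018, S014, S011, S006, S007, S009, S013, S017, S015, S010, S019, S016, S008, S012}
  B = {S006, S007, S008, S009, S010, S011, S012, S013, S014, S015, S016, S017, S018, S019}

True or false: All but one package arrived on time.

False

The determiner here denotes the relation: |A ∖ B| = 1.
A (the restrictor) = {S018, S014, S011, S006, S007, S009, S013, S017, S015, S010, S019, S016, S008, S012}, |A| = 14.
A ∖ B = {}, so |A ∖ B| = 0.
|A ∖ B| = 0, so the statement is false.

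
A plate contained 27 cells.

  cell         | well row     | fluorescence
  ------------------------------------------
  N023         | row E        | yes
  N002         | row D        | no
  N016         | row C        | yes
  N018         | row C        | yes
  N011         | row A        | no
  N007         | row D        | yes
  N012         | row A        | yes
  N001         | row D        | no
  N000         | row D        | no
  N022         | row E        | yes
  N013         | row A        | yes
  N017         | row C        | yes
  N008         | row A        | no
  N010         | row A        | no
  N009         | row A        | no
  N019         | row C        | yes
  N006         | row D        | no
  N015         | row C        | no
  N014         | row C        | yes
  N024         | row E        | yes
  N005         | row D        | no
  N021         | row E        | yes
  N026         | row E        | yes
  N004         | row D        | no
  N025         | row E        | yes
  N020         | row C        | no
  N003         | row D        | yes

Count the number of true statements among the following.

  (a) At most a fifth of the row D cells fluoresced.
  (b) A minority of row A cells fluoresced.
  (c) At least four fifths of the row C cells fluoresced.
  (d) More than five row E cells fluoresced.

2

(a) row D: |A| = 8, |A ∩ B| = 2; needs |A ∩ B| / |A| ≤ 1/5 — false.
(b) row A: |A| = 6, |A ∩ B| = 2; needs |A ∩ B| < |A ∖ B| — true.
(c) row C: |A| = 7, |A ∩ B| = 5; needs |A ∩ B| / |A| ≥ 4/5 — false.
(d) row E: |A| = 6, |A ∩ B| = 6; needs |A ∩ B| > 5 — true.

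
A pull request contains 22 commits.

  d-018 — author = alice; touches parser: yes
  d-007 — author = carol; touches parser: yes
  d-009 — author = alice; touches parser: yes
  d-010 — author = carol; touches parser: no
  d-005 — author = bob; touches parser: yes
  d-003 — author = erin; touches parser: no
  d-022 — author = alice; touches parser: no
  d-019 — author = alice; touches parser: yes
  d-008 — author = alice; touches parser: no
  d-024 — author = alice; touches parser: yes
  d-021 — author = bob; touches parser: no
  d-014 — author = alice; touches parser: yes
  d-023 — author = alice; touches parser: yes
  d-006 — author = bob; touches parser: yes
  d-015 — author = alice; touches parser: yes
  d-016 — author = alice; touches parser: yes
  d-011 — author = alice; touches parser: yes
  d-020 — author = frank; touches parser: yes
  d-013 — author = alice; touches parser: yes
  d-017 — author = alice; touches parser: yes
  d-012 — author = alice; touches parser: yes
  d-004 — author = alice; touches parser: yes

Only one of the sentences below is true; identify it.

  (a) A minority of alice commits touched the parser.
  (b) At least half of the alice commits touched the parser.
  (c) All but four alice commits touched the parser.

(b)

|A| = 15, |A ∩ B| = 13, |A ∖ B| = 2.
(a) requires |A ∩ B| < |A ∖ B|: false.
(b) requires |A ∩ B| ≥ |A ∖ B|: true.
(c) requires |A ∖ B| = 4: false.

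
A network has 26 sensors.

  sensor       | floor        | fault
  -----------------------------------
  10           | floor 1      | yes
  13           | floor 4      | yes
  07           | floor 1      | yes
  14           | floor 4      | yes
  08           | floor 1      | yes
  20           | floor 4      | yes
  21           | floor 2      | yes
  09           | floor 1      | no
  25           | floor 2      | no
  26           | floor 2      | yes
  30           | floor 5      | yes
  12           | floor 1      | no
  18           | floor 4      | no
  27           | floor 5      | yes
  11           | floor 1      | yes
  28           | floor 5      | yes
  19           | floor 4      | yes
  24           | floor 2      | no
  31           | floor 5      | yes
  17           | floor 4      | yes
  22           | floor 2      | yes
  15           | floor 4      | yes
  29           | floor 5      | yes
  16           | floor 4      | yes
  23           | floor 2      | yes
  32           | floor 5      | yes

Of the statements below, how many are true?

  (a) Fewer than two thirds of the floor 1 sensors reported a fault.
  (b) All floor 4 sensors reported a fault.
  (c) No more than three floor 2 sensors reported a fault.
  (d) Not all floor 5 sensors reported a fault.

0

(a) floor 1: |A| = 6, |A ∩ B| = 4; needs |A ∩ B| / |A| < 2/3 — false.
(b) floor 4: |A| = 8, |A ∩ B| = 7; needs A ⊆ B, i.e. every element of A is in B (|A ∖ B| = 0) — false.
(c) floor 2: |A| = 6, |A ∩ B| = 4; needs |A ∩ B| ≤ 3 — false.
(d) floor 5: |A| = 6, |A ∩ B| = 6; needs A ⊄ B (|A ∖ B| ≥ 1) — false.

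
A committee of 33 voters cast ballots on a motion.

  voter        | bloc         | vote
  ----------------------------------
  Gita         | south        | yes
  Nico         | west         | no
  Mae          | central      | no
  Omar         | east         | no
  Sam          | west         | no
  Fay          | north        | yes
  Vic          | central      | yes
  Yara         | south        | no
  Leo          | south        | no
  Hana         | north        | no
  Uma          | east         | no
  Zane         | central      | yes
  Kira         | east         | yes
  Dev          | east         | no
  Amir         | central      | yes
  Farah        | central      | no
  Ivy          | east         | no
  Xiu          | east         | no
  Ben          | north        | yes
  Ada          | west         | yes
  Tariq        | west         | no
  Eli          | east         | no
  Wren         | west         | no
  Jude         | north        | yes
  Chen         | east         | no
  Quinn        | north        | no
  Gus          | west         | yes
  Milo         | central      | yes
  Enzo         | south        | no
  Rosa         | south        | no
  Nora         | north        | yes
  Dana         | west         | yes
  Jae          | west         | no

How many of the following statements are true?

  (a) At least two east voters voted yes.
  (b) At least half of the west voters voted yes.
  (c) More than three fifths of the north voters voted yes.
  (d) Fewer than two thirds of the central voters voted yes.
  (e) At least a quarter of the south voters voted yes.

(a) east: |A| = 8, |A ∩ B| = 1; needs |A ∩ B| ≥ 2 — false.
(b) west: |A| = 8, |A ∩ B| = 3; needs |A ∩ B| ≥ |A ∖ B| — false.
(c) north: |A| = 6, |A ∩ B| = 4; needs |A ∩ B| / |A| > 3/5 — true.
(d) central: |A| = 6, |A ∩ B| = 4; needs |A ∩ B| / |A| < 2/3 — false.
(e) south: |A| = 5, |A ∩ B| = 1; needs |A ∩ B| / |A| ≥ 1/4 — false.

1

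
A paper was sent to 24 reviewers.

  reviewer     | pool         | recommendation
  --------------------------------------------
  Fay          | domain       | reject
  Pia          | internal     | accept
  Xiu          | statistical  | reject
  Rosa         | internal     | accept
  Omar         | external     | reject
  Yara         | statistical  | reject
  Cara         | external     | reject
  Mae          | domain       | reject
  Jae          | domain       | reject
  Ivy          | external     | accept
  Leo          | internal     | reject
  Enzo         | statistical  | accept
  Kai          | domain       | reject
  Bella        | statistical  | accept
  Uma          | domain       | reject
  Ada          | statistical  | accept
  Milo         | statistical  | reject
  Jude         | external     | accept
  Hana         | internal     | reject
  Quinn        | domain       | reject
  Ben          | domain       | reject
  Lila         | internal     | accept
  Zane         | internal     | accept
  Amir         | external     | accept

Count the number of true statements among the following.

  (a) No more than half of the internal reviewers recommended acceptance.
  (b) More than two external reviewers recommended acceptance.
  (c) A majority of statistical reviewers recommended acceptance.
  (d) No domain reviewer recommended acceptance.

2

(a) internal: |A| = 6, |A ∩ B| = 4; needs |A ∩ B| ≤ |A ∖ B| — false.
(b) external: |A| = 5, |A ∩ B| = 3; needs |A ∩ B| > 2 — true.
(c) statistical: |A| = 6, |A ∩ B| = 3; needs |A ∩ B| > |A ∖ B| — false.
(d) domain: |A| = 7, |A ∩ B| = 0; needs A ∩ B = ∅ (|A ∩ B| = 0) — true.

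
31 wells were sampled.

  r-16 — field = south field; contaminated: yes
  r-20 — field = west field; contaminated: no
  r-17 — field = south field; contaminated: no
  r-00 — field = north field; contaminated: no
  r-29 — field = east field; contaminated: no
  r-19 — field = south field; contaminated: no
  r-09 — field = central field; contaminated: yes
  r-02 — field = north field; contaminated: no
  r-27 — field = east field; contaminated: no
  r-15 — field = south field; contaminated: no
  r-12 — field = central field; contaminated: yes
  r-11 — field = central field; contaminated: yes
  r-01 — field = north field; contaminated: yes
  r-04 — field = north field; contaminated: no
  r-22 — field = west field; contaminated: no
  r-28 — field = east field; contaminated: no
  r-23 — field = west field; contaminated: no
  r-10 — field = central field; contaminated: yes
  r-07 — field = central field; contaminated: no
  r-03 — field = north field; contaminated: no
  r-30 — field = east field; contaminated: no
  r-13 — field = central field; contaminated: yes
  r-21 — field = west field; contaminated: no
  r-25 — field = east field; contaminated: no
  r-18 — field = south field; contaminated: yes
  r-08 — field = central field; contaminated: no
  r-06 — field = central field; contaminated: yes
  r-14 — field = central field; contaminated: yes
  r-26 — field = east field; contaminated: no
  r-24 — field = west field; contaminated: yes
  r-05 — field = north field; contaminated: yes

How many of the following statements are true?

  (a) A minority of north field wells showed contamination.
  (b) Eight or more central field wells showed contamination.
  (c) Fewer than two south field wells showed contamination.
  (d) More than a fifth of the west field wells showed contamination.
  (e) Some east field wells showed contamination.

(a) north field: |A| = 6, |A ∩ B| = 2; needs |A ∩ B| < |A ∖ B| — true.
(b) central field: |A| = 9, |A ∩ B| = 7; needs |A ∩ B| ≥ 8 — false.
(c) south field: |A| = 5, |A ∩ B| = 2; needs |A ∩ B| < 2 — false.
(d) west field: |A| = 5, |A ∩ B| = 1; needs |A ∩ B| / |A| > 1/5 — false.
(e) east field: |A| = 6, |A ∩ B| = 0; needs A ∩ B ≠ ∅ (|A ∩ B| ≥ 1) — false.

1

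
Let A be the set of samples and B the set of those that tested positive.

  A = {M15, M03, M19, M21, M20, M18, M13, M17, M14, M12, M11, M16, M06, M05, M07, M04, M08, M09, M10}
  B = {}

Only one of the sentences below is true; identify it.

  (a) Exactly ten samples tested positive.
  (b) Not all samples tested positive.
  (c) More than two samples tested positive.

|A| = 19, |A ∩ B| = 0, |A ∖ B| = 19.
(a) requires |A ∩ B| = 10: false.
(b) requires A ⊄ B (|A ∖ B| ≥ 1): true.
(c) requires |A ∩ B| > 2: false.

(b)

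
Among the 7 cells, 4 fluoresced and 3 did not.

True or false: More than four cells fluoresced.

False

The determiner here denotes the relation: |A ∩ B| > 4.
|A| = 7, |A ∩ B| = 4, |A ∖ B| = 3.
|A ∩ B| = 4, so the statement is false.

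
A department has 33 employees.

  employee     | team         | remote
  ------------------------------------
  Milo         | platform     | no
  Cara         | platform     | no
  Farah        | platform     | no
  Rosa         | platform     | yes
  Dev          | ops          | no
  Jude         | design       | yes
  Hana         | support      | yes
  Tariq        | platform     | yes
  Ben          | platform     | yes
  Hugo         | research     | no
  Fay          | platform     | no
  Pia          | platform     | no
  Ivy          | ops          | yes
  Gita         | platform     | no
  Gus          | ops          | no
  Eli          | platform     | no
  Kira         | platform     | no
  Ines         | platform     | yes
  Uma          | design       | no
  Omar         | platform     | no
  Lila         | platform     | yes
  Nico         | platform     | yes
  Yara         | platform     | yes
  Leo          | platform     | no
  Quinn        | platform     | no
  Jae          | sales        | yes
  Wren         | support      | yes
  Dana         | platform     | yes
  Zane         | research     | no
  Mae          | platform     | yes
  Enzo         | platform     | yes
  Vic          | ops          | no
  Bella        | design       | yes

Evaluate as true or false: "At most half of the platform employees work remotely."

'At most half of the platform employees work remotely' holds iff |A ∩ B| ≤ |A ∖ B|.
|A| = 21, |A ∩ B| = 10, |A ∖ B| = 11.
10 < 11, so the statement is true.

True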